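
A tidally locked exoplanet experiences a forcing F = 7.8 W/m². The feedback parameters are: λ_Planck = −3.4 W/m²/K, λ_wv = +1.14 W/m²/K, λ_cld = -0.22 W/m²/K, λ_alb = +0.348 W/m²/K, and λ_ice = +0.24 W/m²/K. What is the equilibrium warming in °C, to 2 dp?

Net feedback parameter λ = (−3.4) + (+1.14) + (-0.22) + (+0.348) + (+0.24) = -1.892 W/m²/K.
ΔT = −F/λ = −7.8/(-1.892) = 4.12 °C.

4.12 °C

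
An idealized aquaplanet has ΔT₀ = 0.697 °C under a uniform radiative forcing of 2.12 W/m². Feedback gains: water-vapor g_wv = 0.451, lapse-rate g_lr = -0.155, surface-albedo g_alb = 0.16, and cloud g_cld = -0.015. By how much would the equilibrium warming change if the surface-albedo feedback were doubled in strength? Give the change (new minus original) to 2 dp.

Original: g = 0.441, ΔT = 0.697/(1−0.441) = 1.2469 °C.
With doubled surface-albedo: g' = 0.601, ΔT' = 0.697/(1−0.601) = 1.7469 °C.
Change = 1.7469 − 1.2469 = 0.50 °C.

0.50 °C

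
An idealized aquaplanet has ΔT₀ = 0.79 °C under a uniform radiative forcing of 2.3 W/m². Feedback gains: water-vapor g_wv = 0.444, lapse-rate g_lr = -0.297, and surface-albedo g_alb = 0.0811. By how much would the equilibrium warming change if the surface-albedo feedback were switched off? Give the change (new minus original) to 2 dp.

-0.10 °C

Original: g = 0.2281, ΔT = 0.79/(1−0.2281) = 1.0234 °C.
Without surface-albedo: g' = 0.147, ΔT' = 0.79/(1−0.147) = 0.9261 °C.
Change = 0.9261 − 1.0234 = -0.10 °C.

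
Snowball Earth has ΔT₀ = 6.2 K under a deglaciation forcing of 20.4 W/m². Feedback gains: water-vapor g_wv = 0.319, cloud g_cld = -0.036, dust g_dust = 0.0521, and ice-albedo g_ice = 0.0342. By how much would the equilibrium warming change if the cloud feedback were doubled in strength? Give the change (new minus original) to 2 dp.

-0.53 K

Original: g = 0.3693, ΔT = 6.2/(1−0.3693) = 9.8303 K.
With doubled cloud: g' = 0.3333, ΔT' = 6.2/(1−0.3333) = 9.2995 K.
Change = 9.2995 − 9.8303 = -0.53 K.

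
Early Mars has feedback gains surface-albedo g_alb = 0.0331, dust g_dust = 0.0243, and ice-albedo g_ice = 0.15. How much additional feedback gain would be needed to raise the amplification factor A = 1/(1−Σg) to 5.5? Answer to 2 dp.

0.61

Current total gain = 0.2074.
Target gain for A = 5.5: g* = 1 − 1/5.5 = 0.8182.
Additional gain needed = 0.8182 − 0.2074 = 0.61.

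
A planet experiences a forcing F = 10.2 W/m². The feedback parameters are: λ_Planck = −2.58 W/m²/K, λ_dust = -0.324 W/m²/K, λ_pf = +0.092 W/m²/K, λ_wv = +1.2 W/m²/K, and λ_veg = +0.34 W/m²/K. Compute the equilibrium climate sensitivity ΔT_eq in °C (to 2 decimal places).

8.02 °C

Net feedback parameter λ = (−2.58) + (-0.324) + (+0.092) + (+1.2) + (+0.34) = -1.272 W/m²/K.
ΔT = −F/λ = −10.2/(-1.272) = 8.02 °C.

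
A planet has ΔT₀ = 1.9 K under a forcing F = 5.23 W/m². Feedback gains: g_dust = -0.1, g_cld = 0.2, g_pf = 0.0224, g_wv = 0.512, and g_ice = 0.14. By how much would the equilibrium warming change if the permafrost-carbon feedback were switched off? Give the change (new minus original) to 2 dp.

Original: g = 0.7744, ΔT = 1.9/(1−0.7744) = 8.4220 K.
Without permafrost-carbon: g' = 0.752, ΔT' = 1.9/(1−0.752) = 7.6613 K.
Change = 7.6613 − 8.4220 = -0.76 K.

-0.76 K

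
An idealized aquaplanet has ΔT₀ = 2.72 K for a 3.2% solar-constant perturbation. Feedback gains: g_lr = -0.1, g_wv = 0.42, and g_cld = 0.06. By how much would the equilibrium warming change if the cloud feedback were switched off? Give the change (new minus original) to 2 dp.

Original: g = 0.38, ΔT = 2.72/(1−0.38) = 4.3871 K.
Without cloud: g' = 0.32, ΔT' = 2.72/(1−0.32) = 4.0000 K.
Change = 4.0000 − 4.3871 = -0.39 K.

-0.39 K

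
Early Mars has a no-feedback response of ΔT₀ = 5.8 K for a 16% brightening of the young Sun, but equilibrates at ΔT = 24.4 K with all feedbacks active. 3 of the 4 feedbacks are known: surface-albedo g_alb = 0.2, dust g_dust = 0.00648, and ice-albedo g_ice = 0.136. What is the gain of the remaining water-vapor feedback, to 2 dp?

Amplification A = ΔT/ΔT₀ = 24.4/5.8 = 4.207.
Total gain g = 1 − 1/A = 1 − 1/4.207 = 0.7623.
Known gains sum to 0.2 + 0.00648 + 0.136 = 0.34248.
g_wv = 0.7623 − 0.34248 = 0.42.

0.42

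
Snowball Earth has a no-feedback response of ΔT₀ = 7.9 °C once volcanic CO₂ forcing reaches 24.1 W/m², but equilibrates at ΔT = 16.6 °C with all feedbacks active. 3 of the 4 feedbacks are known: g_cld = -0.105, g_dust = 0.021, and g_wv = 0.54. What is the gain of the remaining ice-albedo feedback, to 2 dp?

0.07

Amplification A = ΔT/ΔT₀ = 16.6/7.9 = 2.101.
Total gain g = 1 − 1/A = 1 − 1/2.101 = 0.524.
Known gains sum to -0.105 + 0.021 + 0.54 = 0.456.
g_ice = 0.524 − 0.456 = 0.07.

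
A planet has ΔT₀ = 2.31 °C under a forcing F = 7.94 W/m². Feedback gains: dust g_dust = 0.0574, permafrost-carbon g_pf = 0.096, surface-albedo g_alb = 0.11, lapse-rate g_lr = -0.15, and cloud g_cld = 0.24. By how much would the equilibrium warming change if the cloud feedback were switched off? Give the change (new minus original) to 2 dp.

Original: g = 0.3534, ΔT = 2.31/(1−0.3534) = 3.5725 °C.
Without cloud: g' = 0.1134, ΔT' = 2.31/(1−0.1134) = 2.6055 °C.
Change = 2.6055 − 3.5725 = -0.97 °C.

-0.97 °C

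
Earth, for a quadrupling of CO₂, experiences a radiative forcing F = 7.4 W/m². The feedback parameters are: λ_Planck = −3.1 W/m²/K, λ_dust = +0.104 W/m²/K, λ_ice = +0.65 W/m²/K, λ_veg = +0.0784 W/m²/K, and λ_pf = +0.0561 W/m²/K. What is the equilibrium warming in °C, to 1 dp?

Net feedback parameter λ = (−3.1) + (+0.104) + (+0.65) + (+0.0784) + (+0.0561) = -2.2115 W/m²/K.
ΔT = −F/λ = −7.4/(-2.2115) = 3.3 °C.

3.3 °C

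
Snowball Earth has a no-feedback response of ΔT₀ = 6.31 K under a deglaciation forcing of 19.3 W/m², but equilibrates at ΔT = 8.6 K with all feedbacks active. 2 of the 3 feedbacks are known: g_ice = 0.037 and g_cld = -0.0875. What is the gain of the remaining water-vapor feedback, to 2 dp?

0.32

Amplification A = ΔT/ΔT₀ = 8.6/6.31 = 1.363.
Total gain g = 1 − 1/A = 1 − 1/1.363 = 0.2663.
Known gains sum to 0.037 − 0.0875 = -0.0505.
g_wv = 0.2663 + 0.0505 = 0.32.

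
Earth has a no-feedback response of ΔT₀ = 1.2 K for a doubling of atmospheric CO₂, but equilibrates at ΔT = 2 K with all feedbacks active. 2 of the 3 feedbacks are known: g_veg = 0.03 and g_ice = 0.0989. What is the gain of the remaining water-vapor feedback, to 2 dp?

0.27

Amplification A = ΔT/ΔT₀ = 2/1.2 = 1.667.
Total gain g = 1 − 1/A = 1 − 1/1.667 = 0.4001.
Known gains sum to 0.03 + 0.0989 = 0.1289.
g_wv = 0.4001 − 0.1289 = 0.27.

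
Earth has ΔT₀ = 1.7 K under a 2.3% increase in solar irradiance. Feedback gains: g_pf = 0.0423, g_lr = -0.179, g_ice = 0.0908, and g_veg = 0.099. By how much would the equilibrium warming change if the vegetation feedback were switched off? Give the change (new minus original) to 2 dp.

Original: g = 0.0531, ΔT = 1.7/(1−0.0531) = 1.7953 K.
Without vegetation: g' = -0.0459, ΔT' = 1.7/(1+0.0459) = 1.6254 K.
Change = 1.6254 − 1.7953 = -0.17 K.

-0.17 K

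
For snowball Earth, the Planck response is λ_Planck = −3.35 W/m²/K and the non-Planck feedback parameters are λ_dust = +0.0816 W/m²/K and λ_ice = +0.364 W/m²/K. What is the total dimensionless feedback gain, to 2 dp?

Convert to gains: g_dust = 0.0816/3.35 = 0.02436; g_ice = 0.364/3.35 = 0.1087.
Total gain g = 0.13306.

0.13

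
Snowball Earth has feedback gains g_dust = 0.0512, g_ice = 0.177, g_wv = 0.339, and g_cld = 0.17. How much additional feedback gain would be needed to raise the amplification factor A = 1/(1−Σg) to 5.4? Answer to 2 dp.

Current total gain = 0.7372.
Target gain for A = 5.4: g* = 1 − 1/5.4 = 0.8148.
Additional gain needed = 0.8148 − 0.7372 = 0.08.

0.08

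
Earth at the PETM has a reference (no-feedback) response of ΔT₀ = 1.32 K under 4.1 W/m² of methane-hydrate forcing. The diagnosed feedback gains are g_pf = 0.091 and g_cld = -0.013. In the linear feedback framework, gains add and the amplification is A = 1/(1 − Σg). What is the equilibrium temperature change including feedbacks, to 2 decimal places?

1.43 K

Total gain g = 0.091 − 0.013 = 0.078.
Amplification A = 1/(1 − 0.078) = 1.085.
ΔT = 1.32 × 1.085 = 1.43 K.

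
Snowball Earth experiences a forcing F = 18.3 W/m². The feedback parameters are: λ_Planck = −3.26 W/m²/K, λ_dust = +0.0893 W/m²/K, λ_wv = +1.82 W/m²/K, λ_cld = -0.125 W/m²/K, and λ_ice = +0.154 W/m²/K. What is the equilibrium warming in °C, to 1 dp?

13.8 °C

Net feedback parameter λ = (−3.26) + (+0.0893) + (+1.82) + (-0.125) + (+0.154) = -1.3217 W/m²/K.
ΔT = −F/λ = −18.3/(-1.3217) = 13.8 °C.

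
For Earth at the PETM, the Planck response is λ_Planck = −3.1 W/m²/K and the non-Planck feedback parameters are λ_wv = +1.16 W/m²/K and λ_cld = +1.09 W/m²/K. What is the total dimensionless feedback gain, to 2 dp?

Convert to gains: g_wv = 1.16/3.1 = 0.3742; g_cld = 1.09/3.1 = 0.3516.
Total gain g = 0.7258.

0.73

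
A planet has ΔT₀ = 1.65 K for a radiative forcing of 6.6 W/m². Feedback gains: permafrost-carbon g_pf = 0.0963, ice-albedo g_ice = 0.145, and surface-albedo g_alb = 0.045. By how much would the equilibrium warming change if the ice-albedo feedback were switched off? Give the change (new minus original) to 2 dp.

-0.39 K

Original: g = 0.2863, ΔT = 1.65/(1−0.2863) = 2.3119 K.
Without ice-albedo: g' = 0.1413, ΔT' = 1.65/(1−0.1413) = 1.9215 K.
Change = 1.9215 − 2.3119 = -0.39 K.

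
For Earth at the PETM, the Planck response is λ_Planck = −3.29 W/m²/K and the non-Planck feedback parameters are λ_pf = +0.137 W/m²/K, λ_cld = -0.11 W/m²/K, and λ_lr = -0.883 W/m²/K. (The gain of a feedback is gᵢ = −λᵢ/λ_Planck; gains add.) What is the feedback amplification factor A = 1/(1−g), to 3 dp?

0.794

Convert to gains: g_pf = 0.137/3.29 = 0.04164; g_cld = -0.11/3.29 = -0.03343; g_lr = -0.883/3.29 = -0.2684.
Total gain g = -0.26019.
A = 1/(1 + 0.26019) = 0.794.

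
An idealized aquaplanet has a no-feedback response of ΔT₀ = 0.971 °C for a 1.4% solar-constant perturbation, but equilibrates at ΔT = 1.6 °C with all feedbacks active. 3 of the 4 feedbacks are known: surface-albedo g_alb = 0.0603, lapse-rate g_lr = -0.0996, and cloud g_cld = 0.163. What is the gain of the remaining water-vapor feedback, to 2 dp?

0.27

Amplification A = ΔT/ΔT₀ = 1.6/0.971 = 1.648.
Total gain g = 1 − 1/A = 1 − 1/1.648 = 0.3932.
Known gains sum to 0.0603 − 0.0996 + 0.163 = 0.1237.
g_wv = 0.3932 − 0.1237 = 0.27.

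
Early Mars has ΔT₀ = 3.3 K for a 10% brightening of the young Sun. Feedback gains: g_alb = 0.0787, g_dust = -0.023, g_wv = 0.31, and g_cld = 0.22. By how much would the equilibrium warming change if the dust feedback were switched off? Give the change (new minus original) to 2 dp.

0.47 K

Original: g = 0.5857, ΔT = 3.3/(1−0.5857) = 7.9652 K.
Without dust: g' = 0.6087, ΔT' = 3.3/(1−0.6087) = 8.4334 K.
Change = 8.4334 − 7.9652 = 0.47 K.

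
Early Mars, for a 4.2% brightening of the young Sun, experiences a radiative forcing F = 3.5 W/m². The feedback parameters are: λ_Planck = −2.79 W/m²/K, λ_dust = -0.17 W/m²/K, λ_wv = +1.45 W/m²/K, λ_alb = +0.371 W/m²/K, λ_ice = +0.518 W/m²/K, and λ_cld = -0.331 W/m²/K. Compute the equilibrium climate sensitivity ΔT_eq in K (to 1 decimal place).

Net feedback parameter λ = (−2.79) + (-0.17) + (+1.45) + (+0.371) + (+0.518) + (-0.331) = -0.952 W/m²/K.
ΔT = −F/λ = −3.5/(-0.952) = 3.7 K.

3.7 K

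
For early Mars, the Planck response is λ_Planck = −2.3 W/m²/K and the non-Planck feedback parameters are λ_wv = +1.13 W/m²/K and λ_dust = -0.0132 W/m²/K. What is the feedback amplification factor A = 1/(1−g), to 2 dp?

1.94

Convert to gains: g_wv = 1.13/2.3 = 0.4913; g_dust = -0.0132/2.3 = -0.005739.
Total gain g = 0.485561.
A = 1/(1 − 0.485561) = 1.94.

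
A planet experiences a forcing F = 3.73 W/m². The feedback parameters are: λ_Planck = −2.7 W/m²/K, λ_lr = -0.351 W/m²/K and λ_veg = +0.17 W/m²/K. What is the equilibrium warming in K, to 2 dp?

1.29 K

Net feedback parameter λ = (−2.7) + (-0.351) + (+0.17) = -2.881 W/m²/K.
ΔT = −F/λ = −3.73/(-2.881) = 1.29 K.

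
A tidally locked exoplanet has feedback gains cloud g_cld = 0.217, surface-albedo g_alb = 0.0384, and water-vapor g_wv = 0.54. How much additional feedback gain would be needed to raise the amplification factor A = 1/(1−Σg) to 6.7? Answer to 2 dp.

0.06

Current total gain = 0.7954.
Target gain for A = 6.7: g* = 1 − 1/6.7 = 0.8507.
Additional gain needed = 0.8507 − 0.7954 = 0.06.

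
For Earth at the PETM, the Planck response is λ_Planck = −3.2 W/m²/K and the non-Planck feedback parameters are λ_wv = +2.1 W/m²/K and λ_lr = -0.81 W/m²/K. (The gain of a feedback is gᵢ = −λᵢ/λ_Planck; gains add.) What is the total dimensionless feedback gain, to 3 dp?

Convert to gains: g_wv = 2.1/3.2 = 0.6562; g_lr = -0.81/3.2 = -0.2531.
Total gain g = 0.4031.

0.403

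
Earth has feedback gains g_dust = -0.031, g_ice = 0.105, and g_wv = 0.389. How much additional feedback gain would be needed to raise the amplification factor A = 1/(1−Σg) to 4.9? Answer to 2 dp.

0.33

Current total gain = 0.463.
Target gain for A = 4.9: g* = 1 − 1/4.9 = 0.7959.
Additional gain needed = 0.7959 − 0.463 = 0.33.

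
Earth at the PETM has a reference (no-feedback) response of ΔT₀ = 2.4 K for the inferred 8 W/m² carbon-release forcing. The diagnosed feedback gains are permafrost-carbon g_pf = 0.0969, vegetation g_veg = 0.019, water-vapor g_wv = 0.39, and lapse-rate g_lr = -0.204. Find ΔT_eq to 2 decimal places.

Total gain g = 0.0969 + 0.019 + 0.39 − 0.204 = 0.3019.
Amplification A = 1/(1 − 0.3019) = 1.432.
ΔT = 2.4 × 1.432 = 3.44 K.

3.44 K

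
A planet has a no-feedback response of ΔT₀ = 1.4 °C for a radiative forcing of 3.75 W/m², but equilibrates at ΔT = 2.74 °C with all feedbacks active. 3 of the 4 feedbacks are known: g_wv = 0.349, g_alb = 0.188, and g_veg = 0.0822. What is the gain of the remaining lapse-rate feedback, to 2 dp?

-0.13

Amplification A = ΔT/ΔT₀ = 2.74/1.4 = 1.957.
Total gain g = 1 − 1/A = 1 − 1/1.957 = 0.489.
Known gains sum to 0.349 + 0.188 + 0.0822 = 0.6192.
g_lr = 0.489 − 0.6192 = -0.13.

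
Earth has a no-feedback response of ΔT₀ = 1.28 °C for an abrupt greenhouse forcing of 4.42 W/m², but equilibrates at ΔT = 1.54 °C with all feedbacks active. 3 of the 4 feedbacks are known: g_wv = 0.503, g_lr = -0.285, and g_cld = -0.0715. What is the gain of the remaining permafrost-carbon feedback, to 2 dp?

Amplification A = ΔT/ΔT₀ = 1.54/1.28 = 1.203.
Total gain g = 1 − 1/A = 1 − 1/1.203 = 0.1687.
Known gains sum to 0.503 − 0.285 − 0.0715 = 0.1465.
g_pf = 0.1687 − 0.1465 = 0.02.

0.02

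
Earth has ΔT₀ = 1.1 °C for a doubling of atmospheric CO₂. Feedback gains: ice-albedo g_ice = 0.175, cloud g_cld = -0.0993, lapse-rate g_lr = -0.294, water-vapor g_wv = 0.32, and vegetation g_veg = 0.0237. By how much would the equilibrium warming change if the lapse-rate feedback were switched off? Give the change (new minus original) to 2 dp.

0.64 °C

Original: g = 0.1254, ΔT = 1.1/(1−0.1254) = 1.2577 °C.
Without lapse-rate: g' = 0.4194, ΔT' = 1.1/(1−0.4194) = 1.8946 °C.
Change = 1.8946 − 1.2577 = 0.64 °C.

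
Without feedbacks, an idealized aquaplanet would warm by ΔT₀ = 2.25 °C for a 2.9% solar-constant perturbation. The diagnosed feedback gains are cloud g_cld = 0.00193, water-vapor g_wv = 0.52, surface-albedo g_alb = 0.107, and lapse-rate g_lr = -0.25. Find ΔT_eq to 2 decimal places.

3.62 °C

Total gain g = 0.00193 + 0.52 + 0.107 − 0.25 = 0.37893.
Amplification A = 1/(1 − 0.37893) = 1.61.
ΔT = 2.25 × 1.61 = 3.62 °C.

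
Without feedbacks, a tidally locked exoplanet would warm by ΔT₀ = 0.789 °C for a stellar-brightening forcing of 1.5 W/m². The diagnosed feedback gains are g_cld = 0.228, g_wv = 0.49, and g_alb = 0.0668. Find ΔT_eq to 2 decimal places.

Total gain g = 0.228 + 0.49 + 0.0668 = 0.7848.
Amplification A = 1/(1 − 0.7848) = 4.647.
ΔT = 0.789 × 4.647 = 3.67 °C.

3.67 °C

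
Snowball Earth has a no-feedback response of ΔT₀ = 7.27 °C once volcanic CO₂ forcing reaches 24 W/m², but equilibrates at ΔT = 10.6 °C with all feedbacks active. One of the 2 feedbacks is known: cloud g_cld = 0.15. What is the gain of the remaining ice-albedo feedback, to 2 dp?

0.16

Amplification A = ΔT/ΔT₀ = 10.6/7.27 = 1.458.
Total gain g = 1 − 1/A = 1 − 1/1.458 = 0.3141.
The known gain is 0.15.
g_ice = 0.3141 − 0.15 = 0.16.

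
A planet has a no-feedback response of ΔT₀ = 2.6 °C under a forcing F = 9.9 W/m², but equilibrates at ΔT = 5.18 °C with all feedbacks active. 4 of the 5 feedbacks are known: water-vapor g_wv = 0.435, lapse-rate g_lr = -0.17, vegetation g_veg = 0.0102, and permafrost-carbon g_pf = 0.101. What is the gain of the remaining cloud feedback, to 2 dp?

0.12

Amplification A = ΔT/ΔT₀ = 5.18/2.6 = 1.992.
Total gain g = 1 − 1/A = 1 − 1/1.992 = 0.498.
Known gains sum to 0.435 − 0.17 + 0.0102 + 0.101 = 0.3762.
g_cld = 0.498 − 0.3762 = 0.12.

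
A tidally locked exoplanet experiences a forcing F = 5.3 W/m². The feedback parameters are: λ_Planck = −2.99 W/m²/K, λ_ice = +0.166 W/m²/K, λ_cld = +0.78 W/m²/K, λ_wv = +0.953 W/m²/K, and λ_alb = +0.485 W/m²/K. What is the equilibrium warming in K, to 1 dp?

Net feedback parameter λ = (−2.99) + (+0.166) + (+0.78) + (+0.953) + (+0.485) = -0.606 W/m²/K.
ΔT = −F/λ = −5.3/(-0.606) = 8.7 K.

8.7 K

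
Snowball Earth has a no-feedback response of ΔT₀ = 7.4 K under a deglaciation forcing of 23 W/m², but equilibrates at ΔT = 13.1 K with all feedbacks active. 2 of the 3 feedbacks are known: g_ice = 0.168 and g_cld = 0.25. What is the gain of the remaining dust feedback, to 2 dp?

Amplification A = ΔT/ΔT₀ = 13.1/7.4 = 1.77.
Total gain g = 1 − 1/A = 1 − 1/1.77 = 0.435.
Known gains sum to 0.168 + 0.25 = 0.418.
g_dust = 0.435 − 0.418 = 0.02.

0.02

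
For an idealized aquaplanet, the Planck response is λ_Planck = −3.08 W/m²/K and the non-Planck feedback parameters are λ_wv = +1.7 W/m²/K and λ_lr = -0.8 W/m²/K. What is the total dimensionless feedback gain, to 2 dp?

Convert to gains: g_wv = 1.7/3.08 = 0.5519; g_lr = -0.8/3.08 = -0.2597.
Total gain g = 0.2922.

0.29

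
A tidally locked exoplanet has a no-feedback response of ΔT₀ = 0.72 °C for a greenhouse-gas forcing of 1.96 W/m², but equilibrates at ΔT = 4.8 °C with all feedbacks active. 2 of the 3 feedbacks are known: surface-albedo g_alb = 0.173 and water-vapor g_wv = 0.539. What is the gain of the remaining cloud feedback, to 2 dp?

Amplification A = ΔT/ΔT₀ = 4.8/0.72 = 6.667.
Total gain g = 1 − 1/A = 1 − 1/6.667 = 0.85.
Known gains sum to 0.173 + 0.539 = 0.712.
g_cld = 0.85 − 0.712 = 0.14.

0.14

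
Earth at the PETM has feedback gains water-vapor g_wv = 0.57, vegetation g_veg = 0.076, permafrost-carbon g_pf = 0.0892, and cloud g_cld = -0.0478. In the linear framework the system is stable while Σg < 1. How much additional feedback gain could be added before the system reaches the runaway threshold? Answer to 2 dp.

0.31

Current total gain = 0.57 + 0.076 + 0.0892 − 0.0478 = 0.6874.
Margin to runaway = 1 − 0.6874 = 0.31.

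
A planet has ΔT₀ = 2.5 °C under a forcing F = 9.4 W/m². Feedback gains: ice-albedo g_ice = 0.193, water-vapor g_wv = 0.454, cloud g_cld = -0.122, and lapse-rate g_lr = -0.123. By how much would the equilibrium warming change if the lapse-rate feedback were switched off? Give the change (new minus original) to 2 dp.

Original: g = 0.402, ΔT = 2.5/(1−0.402) = 4.1806 °C.
Without lapse-rate: g' = 0.525, ΔT' = 2.5/(1−0.525) = 5.2632 °C.
Change = 5.2632 − 4.1806 = 1.08 °C.

1.08 °C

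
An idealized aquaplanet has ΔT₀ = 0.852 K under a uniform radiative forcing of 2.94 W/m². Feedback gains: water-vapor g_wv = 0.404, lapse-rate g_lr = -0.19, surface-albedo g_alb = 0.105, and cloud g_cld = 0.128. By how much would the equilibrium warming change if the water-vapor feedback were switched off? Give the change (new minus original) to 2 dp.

-0.65 K

Original: g = 0.447, ΔT = 0.852/(1−0.447) = 1.5407 K.
Without water-vapor: g' = 0.043, ΔT' = 0.852/(1−0.043) = 0.8903 K.
Change = 0.8903 − 1.5407 = -0.65 K.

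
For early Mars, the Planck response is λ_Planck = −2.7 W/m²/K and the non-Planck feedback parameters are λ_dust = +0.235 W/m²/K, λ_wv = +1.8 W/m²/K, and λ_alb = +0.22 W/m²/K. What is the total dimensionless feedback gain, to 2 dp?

Convert to gains: g_dust = 0.235/2.7 = 0.08704; g_wv = 1.8/2.7 = 0.6667; g_alb = 0.22/2.7 = 0.08148.
Total gain g = 0.83522.

0.84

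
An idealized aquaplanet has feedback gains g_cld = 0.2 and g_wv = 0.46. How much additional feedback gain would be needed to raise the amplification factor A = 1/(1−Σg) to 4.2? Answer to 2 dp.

Current total gain = 0.66.
Target gain for A = 4.2: g* = 1 − 1/4.2 = 0.7619.
Additional gain needed = 0.7619 − 0.66 = 0.10.

0.10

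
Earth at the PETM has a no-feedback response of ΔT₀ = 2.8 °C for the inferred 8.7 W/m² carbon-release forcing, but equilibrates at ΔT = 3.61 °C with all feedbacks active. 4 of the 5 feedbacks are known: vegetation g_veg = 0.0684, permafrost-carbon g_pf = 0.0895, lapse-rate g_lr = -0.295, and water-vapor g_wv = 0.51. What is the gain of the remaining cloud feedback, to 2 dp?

Amplification A = ΔT/ΔT₀ = 3.61/2.8 = 1.289.
Total gain g = 1 − 1/A = 1 − 1/1.289 = 0.2242.
Known gains sum to 0.0684 + 0.0895 − 0.295 + 0.51 = 0.3729.
g_cld = 0.2242 − 0.3729 = -0.15.

-0.15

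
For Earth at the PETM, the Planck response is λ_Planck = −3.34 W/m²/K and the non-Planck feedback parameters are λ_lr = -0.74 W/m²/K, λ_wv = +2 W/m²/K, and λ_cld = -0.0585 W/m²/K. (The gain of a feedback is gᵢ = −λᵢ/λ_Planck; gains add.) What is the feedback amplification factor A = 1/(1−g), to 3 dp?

Convert to gains: g_lr = -0.74/3.34 = -0.2216; g_wv = 2/3.34 = 0.5988; g_cld = -0.0585/3.34 = -0.01751.
Total gain g = 0.35969.
A = 1/(1 − 0.35969) = 1.562.

1.562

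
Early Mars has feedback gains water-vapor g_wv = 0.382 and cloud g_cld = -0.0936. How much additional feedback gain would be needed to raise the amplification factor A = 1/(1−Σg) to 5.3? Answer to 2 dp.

0.52

Current total gain = 0.2884.
Target gain for A = 5.3: g* = 1 − 1/5.3 = 0.8113.
Additional gain needed = 0.8113 − 0.2884 = 0.52.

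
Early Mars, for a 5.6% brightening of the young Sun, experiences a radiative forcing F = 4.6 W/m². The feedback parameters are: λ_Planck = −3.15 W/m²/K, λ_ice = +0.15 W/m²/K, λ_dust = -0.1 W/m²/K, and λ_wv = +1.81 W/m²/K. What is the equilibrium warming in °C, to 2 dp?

Net feedback parameter λ = (−3.15) + (+0.15) + (-0.1) + (+1.81) = -1.29 W/m²/K.
ΔT = −F/λ = −4.6/(-1.29) = 3.57 °C.

3.57 °C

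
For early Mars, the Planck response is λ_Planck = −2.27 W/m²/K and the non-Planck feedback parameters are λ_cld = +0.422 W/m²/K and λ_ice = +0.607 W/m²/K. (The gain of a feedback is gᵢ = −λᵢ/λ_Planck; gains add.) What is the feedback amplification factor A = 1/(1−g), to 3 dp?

Convert to gains: g_cld = 0.422/2.27 = 0.1859; g_ice = 0.607/2.27 = 0.2674.
Total gain g = 0.4533.
A = 1/(1 − 0.4533) = 1.829.

1.829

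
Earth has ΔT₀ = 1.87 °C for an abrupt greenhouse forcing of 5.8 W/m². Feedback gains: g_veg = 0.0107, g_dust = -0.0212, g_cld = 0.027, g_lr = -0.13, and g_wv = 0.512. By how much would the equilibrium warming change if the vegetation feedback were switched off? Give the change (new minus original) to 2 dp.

-0.05 °C

Original: g = 0.3985, ΔT = 1.87/(1−0.3985) = 3.1089 °C.
Without vegetation: g' = 0.3878, ΔT' = 1.87/(1−0.3878) = 3.0546 °C.
Change = 3.0546 − 3.1089 = -0.05 °C.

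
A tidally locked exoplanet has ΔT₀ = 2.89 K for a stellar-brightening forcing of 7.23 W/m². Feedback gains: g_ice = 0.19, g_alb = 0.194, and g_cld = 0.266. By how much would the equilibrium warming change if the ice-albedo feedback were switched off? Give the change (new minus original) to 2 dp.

Original: g = 0.65, ΔT = 2.89/(1−0.65) = 8.2571 K.
Without ice-albedo: g' = 0.46, ΔT' = 2.89/(1−0.46) = 5.3519 K.
Change = 5.3519 − 8.2571 = -2.91 K.

-2.91 K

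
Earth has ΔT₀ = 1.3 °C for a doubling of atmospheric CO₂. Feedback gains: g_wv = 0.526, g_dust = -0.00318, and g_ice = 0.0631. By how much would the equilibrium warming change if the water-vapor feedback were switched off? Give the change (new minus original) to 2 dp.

-1.76 °C

Original: g = 0.58592, ΔT = 1.3/(1−0.58592) = 3.1395 °C.
Without water-vapor: g' = 0.05992, ΔT' = 1.3/(1−0.05992) = 1.3829 °C.
Change = 1.3829 − 3.1395 = -1.76 °C.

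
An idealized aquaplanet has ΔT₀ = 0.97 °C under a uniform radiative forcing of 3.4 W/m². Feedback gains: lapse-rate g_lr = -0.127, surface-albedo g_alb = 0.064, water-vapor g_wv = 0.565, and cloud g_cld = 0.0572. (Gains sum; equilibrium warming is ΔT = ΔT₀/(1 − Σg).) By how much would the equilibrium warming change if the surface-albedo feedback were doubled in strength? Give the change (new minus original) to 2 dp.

0.37 °C

Original: g = 0.5592, ΔT = 0.97/(1−0.5592) = 2.2005 °C.
With doubled surface-albedo: g' = 0.6232, ΔT' = 0.97/(1−0.6232) = 2.5743 °C.
Change = 2.5743 − 2.2005 = 0.37 °C.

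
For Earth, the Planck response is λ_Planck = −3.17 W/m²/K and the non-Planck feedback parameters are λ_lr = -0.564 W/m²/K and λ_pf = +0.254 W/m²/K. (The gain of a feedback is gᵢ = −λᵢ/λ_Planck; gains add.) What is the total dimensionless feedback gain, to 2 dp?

-0.10

Convert to gains: g_lr = -0.564/3.17 = -0.1779; g_pf = 0.254/3.17 = 0.08013.
Total gain g = -0.09777.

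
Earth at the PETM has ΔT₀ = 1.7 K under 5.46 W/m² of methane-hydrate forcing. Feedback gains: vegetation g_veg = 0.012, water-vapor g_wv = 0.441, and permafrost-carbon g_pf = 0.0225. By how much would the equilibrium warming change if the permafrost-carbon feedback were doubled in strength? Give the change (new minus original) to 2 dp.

0.15 K

Original: g = 0.4755, ΔT = 1.7/(1−0.4755) = 3.2412 K.
With doubled permafrost-carbon: g' = 0.498, ΔT' = 1.7/(1−0.498) = 3.3865 K.
Change = 3.3865 − 3.2412 = 0.15 K.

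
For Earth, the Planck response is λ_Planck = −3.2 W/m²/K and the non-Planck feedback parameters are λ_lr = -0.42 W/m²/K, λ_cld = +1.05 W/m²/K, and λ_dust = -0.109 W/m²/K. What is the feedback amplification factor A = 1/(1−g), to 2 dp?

Convert to gains: g_lr = -0.42/3.2 = -0.1312; g_cld = 1.05/3.2 = 0.3281; g_dust = -0.109/3.2 = -0.03406.
Total gain g = 0.16284.
A = 1/(1 − 0.16284) = 1.19.

1.19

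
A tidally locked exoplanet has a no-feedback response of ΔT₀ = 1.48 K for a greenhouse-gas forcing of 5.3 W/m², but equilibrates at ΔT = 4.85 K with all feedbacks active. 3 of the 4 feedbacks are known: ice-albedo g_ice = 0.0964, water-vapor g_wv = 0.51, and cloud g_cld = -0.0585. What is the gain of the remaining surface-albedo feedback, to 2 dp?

Amplification A = ΔT/ΔT₀ = 4.85/1.48 = 3.277.
Total gain g = 1 − 1/A = 1 − 1/3.277 = 0.6948.
Known gains sum to 0.0964 + 0.51 − 0.0585 = 0.5479.
g_alb = 0.6948 − 0.5479 = 0.15.

0.15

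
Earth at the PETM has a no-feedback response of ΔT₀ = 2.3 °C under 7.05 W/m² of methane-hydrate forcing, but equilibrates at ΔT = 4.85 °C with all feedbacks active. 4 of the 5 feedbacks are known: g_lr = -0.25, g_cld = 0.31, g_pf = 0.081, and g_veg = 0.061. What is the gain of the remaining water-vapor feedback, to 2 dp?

0.32

Amplification A = ΔT/ΔT₀ = 4.85/2.3 = 2.109.
Total gain g = 1 − 1/A = 1 − 1/2.109 = 0.5258.
Known gains sum to -0.25 + 0.31 + 0.081 + 0.061 = 0.202.
g_wv = 0.5258 − 0.202 = 0.32.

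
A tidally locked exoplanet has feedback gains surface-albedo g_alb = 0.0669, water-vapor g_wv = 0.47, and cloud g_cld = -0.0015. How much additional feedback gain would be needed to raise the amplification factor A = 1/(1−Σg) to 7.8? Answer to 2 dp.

0.34

Current total gain = 0.5354.
Target gain for A = 7.8: g* = 1 − 1/7.8 = 0.8718.
Additional gain needed = 0.8718 − 0.5354 = 0.34.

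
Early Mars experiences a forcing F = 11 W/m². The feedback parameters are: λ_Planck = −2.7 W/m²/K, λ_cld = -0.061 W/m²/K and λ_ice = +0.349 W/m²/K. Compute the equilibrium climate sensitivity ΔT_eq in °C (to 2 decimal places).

Net feedback parameter λ = (−2.7) + (-0.061) + (+0.349) = -2.412 W/m²/K.
ΔT = −F/λ = −11/(-2.412) = 4.56 °C.

4.56 °C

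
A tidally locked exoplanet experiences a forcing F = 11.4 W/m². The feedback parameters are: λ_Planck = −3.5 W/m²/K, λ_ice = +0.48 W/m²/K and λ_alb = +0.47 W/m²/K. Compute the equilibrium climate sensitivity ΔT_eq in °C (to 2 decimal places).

Net feedback parameter λ = (−3.5) + (+0.48) + (+0.47) = -2.55 W/m²/K.
ΔT = −F/λ = −11.4/(-2.55) = 4.47 °C.

4.47 °C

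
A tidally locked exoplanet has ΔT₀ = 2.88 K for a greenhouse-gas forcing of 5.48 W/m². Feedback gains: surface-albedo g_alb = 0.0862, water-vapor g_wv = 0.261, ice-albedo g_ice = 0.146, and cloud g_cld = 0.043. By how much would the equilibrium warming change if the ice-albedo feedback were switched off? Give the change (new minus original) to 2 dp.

-1.49 K

Original: g = 0.5362, ΔT = 2.88/(1−0.5362) = 6.2096 K.
Without ice-albedo: g' = 0.3902, ΔT' = 2.88/(1−0.3902) = 4.7229 K.
Change = 4.7229 − 6.2096 = -1.49 K.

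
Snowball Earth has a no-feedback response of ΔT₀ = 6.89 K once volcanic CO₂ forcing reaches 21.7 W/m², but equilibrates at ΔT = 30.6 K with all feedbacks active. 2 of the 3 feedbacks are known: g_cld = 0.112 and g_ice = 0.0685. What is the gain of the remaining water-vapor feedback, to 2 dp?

0.59

Amplification A = ΔT/ΔT₀ = 30.6/6.89 = 4.441.
Total gain g = 1 − 1/A = 1 − 1/4.441 = 0.7748.
Known gains sum to 0.112 + 0.0685 = 0.1805.
g_wv = 0.7748 − 0.1805 = 0.59.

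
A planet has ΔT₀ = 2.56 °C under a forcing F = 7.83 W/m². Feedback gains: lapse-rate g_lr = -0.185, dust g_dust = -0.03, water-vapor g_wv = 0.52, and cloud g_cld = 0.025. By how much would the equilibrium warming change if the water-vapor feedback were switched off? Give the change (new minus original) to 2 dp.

-1.67 °C

Original: g = 0.33, ΔT = 2.56/(1−0.33) = 3.8209 °C.
Without water-vapor: g' = -0.19, ΔT' = 2.56/(1+0.19) = 2.1513 °C.
Change = 2.1513 − 3.8209 = -1.67 °C.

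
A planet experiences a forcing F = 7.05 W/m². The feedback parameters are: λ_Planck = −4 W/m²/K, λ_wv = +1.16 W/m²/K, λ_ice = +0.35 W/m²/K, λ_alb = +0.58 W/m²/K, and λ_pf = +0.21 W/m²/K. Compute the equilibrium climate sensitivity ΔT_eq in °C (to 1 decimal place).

4.1 °C

Net feedback parameter λ = (−4) + (+1.16) + (+0.35) + (+0.58) + (+0.21) = -1.7 W/m²/K.
ΔT = −F/λ = −7.05/(-1.7) = 4.1 °C.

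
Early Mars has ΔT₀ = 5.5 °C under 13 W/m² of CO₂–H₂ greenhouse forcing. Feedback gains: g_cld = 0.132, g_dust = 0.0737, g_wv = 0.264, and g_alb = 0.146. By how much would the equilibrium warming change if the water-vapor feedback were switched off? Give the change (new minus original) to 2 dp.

-5.83 °C

Original: g = 0.6157, ΔT = 5.5/(1−0.6157) = 14.3117 °C.
Without water-vapor: g' = 0.3517, ΔT' = 5.5/(1−0.3517) = 8.4837 °C.
Change = 8.4837 − 14.3117 = -5.83 °C.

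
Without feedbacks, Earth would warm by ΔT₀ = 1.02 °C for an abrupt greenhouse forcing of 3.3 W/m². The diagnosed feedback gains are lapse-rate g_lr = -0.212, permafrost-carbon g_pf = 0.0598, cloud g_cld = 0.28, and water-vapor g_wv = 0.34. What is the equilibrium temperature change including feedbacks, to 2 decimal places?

1.92 °C

Total gain g = -0.212 + 0.0598 + 0.28 + 0.34 = 0.4678.
Amplification A = 1/(1 − 0.4678) = 1.879.
ΔT = 1.02 × 1.879 = 1.92 °C.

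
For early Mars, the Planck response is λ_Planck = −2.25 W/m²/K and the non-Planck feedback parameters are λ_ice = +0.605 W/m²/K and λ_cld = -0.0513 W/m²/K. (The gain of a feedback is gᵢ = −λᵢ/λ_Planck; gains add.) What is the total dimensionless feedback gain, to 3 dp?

Convert to gains: g_ice = 0.605/2.25 = 0.2689; g_cld = -0.0513/2.25 = -0.0228.
Total gain g = 0.2461.

0.246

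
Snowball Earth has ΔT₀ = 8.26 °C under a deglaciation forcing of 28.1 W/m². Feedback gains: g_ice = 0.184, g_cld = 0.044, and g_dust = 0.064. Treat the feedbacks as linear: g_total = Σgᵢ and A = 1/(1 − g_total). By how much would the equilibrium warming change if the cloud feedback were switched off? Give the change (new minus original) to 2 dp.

-0.68 °C

Original: g = 0.292, ΔT = 8.26/(1−0.292) = 11.6667 °C.
Without cloud: g' = 0.248, ΔT' = 8.26/(1−0.248) = 10.9840 °C.
Change = 10.9840 − 11.6667 = -0.68 °C.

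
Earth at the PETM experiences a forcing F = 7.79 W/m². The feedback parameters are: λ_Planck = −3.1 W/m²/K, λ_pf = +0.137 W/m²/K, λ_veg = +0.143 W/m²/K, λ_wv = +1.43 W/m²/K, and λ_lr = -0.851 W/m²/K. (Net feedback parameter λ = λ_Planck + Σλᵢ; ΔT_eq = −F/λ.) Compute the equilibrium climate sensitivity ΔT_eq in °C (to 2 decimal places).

3.48 °C

Net feedback parameter λ = (−3.1) + (+0.137) + (+0.143) + (+1.43) + (-0.851) = -2.241 W/m²/K.
ΔT = −F/λ = −7.79/(-2.241) = 3.48 °C.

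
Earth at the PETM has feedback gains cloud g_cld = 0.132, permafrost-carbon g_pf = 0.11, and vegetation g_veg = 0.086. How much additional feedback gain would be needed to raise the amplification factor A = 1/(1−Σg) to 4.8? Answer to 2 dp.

Current total gain = 0.328.
Target gain for A = 4.8: g* = 1 − 1/4.8 = 0.7917.
Additional gain needed = 0.7917 − 0.328 = 0.46.

0.46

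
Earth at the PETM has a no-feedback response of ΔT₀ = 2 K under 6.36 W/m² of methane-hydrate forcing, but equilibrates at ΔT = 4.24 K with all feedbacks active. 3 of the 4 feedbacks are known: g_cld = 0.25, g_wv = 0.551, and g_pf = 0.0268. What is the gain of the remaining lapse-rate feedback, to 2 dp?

-0.30

Amplification A = ΔT/ΔT₀ = 4.24/2 = 2.12.
Total gain g = 1 − 1/A = 1 − 1/2.12 = 0.5283.
Known gains sum to 0.25 + 0.551 + 0.0268 = 0.8278.
g_lr = 0.5283 − 0.8278 = -0.30.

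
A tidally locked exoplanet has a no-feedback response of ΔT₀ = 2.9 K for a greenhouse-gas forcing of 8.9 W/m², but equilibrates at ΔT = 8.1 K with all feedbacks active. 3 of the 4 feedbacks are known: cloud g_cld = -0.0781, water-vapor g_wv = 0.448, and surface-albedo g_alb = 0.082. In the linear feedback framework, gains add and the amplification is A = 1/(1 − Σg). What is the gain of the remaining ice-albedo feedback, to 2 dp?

0.19

Amplification A = ΔT/ΔT₀ = 8.1/2.9 = 2.793.
Total gain g = 1 − 1/A = 1 − 1/2.793 = 0.642.
Known gains sum to -0.0781 + 0.448 + 0.082 = 0.4519.
g_ice = 0.642 − 0.4519 = 0.19.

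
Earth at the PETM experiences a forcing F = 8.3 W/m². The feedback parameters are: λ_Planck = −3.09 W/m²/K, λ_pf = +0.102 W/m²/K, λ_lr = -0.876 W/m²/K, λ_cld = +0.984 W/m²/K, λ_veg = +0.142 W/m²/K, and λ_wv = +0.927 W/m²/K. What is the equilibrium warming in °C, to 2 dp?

4.58 °C

Net feedback parameter λ = (−3.09) + (+0.102) + (-0.876) + (+0.984) + (+0.142) + (+0.927) = -1.811 W/m²/K.
ΔT = −F/λ = −8.3/(-1.811) = 4.58 °C.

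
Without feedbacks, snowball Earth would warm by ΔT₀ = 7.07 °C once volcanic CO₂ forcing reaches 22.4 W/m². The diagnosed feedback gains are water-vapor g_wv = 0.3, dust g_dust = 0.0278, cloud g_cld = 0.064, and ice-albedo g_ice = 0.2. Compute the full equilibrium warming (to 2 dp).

Total gain g = 0.3 + 0.0278 + 0.064 + 0.2 = 0.5918.
Amplification A = 1/(1 − 0.5918) = 2.45.
ΔT = 7.07 × 2.45 = 17.32 °C.

17.32 °C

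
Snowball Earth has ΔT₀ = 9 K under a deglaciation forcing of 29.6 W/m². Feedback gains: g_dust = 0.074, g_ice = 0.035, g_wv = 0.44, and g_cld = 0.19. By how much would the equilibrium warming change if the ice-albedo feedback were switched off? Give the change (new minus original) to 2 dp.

-4.08 K

Original: g = 0.739, ΔT = 9/(1−0.739) = 34.4828 K.
Without ice-albedo: g' = 0.704, ΔT' = 9/(1−0.704) = 30.4054 K.
Change = 30.4054 − 34.4828 = -4.08 K.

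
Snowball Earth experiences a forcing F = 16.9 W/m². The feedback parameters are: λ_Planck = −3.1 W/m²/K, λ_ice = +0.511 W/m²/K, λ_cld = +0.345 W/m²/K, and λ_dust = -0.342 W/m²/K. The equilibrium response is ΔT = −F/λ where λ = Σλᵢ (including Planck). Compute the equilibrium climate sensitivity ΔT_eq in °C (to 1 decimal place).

Net feedback parameter λ = (−3.1) + (+0.511) + (+0.345) + (-0.342) = -2.586 W/m²/K.
ΔT = −F/λ = −16.9/(-2.586) = 6.5 °C.

6.5 °C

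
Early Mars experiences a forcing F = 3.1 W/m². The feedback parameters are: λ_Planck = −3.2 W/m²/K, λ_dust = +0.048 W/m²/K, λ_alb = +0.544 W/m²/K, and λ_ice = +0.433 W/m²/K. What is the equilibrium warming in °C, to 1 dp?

1.4 °C

Net feedback parameter λ = (−3.2) + (+0.048) + (+0.544) + (+0.433) = -2.175 W/m²/K.
ΔT = −F/λ = −3.1/(-2.175) = 1.4 °C.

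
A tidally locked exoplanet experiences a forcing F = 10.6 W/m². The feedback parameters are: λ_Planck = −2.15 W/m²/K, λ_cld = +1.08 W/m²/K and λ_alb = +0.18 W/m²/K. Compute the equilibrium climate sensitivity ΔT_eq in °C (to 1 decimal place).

11.9 °C

Net feedback parameter λ = (−2.15) + (+1.08) + (+0.18) = -0.89 W/m²/K.
ΔT = −F/λ = −10.6/(-0.89) = 11.9 °C.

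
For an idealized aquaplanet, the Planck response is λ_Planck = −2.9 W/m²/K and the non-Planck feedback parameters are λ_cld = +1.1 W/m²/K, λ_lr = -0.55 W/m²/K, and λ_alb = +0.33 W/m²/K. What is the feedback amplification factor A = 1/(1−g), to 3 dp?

1.436

Convert to gains: g_cld = 1.1/2.9 = 0.3793; g_lr = -0.55/2.9 = -0.1897; g_alb = 0.33/2.9 = 0.1138.
Total gain g = 0.3034.
A = 1/(1 − 0.3034) = 1.436.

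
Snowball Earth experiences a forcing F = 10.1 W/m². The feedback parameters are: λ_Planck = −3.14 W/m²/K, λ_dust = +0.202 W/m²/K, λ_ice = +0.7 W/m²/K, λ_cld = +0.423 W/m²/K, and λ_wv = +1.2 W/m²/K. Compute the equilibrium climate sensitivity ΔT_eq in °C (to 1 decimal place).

16.4 °C

Net feedback parameter λ = (−3.14) + (+0.202) + (+0.7) + (+0.423) + (+1.2) = -0.615 W/m²/K.
ΔT = −F/λ = −10.1/(-0.615) = 16.4 °C.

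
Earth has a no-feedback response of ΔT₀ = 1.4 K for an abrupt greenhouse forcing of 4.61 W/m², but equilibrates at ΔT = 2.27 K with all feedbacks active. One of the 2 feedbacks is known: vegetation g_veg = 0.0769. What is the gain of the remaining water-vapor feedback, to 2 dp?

0.31

Amplification A = ΔT/ΔT₀ = 2.27/1.4 = 1.621.
Total gain g = 1 − 1/A = 1 − 1/1.621 = 0.3831.
The known gain is 0.0769.
g_wv = 0.3831 − 0.0769 = 0.31.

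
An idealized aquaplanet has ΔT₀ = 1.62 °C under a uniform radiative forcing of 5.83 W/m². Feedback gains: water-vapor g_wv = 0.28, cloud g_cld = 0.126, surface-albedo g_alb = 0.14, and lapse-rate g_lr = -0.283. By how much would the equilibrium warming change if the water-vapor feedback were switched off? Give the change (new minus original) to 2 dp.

Original: g = 0.263, ΔT = 1.62/(1−0.263) = 2.1981 °C.
Without water-vapor: g' = -0.017, ΔT' = 1.62/(1+0.017) = 1.5929 °C.
Change = 1.5929 − 2.1981 = -0.61 °C.

-0.61 °C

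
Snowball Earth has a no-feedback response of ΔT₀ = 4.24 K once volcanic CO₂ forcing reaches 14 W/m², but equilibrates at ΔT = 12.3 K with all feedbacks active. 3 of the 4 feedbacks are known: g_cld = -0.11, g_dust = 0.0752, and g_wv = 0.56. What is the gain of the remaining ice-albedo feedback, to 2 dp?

Amplification A = ΔT/ΔT₀ = 12.3/4.24 = 2.901.
Total gain g = 1 − 1/A = 1 − 1/2.901 = 0.6553.
Known gains sum to -0.11 + 0.0752 + 0.56 = 0.5252.
g_ice = 0.6553 − 0.5252 = 0.13.

0.13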